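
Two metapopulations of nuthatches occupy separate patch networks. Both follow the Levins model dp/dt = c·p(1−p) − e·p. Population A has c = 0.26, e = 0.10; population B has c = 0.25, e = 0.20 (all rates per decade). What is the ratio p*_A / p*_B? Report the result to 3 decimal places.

3.077

A: p*_A = 1 − 0.10/0.26 = 0.6154.
B: p*_B = 1 − 0.20/0.25 = 0.2000.
p*_A / p*_B = 0.6154/0.2000 = 3.0769.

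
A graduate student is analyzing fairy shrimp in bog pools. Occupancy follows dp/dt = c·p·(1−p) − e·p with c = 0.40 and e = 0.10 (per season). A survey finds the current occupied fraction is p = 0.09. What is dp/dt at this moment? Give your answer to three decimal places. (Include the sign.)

Colonization term: c·p·(1−p) = 0.40×0.09×0.9100 = 0.03276.
Extinction term: e·p = 0.00900.
dp/dt = 0.03276 − 0.00900 = 0.02376.

0.024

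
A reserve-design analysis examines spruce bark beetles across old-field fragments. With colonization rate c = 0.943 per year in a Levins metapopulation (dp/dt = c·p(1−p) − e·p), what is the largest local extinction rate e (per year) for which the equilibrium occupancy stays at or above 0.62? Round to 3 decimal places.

1 − e/c ≥ 0.62 ⇒ e ≤ c(1 − 0.62) = 0.943 × 0.3800.
e_max = 0.3583.

0.358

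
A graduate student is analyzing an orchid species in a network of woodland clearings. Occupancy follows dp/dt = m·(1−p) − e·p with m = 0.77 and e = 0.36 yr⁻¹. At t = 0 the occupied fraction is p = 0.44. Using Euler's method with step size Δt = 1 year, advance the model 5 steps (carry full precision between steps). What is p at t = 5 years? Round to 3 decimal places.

0.681

Update rule: p ← p + [m·(1−p) − e·p]·Δt with Δt = 1.
t = 1: p = 0.44000 + (+0.27280) = 0.71280
t = 2: p = 0.71280 + (-0.03546) = 0.67734
t = 3: p = 0.67734 + (+0.00461) = 0.68195
t = 4: p = 0.68195 + (-0.00060) = 0.68135
t = 5: p = 0.68135 + (+0.00008) = 0.68142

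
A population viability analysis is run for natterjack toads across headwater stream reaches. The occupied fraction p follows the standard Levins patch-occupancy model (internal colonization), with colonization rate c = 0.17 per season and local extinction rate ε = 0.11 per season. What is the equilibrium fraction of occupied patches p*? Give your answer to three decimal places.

Setting dp/dt = 0 and dividing through by p* gives c·(1−p*) = ε.
So p* = 1 − ε/c = 1 − 0.11/0.17 = 1 − 0.6471 = 0.3529.

0.353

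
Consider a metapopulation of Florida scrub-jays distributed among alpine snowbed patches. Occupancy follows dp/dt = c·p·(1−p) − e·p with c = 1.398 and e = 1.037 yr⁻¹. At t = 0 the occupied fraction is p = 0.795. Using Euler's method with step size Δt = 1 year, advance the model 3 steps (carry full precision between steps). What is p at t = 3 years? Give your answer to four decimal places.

0.2280

Update rule: p ← p + [c·p·(1−p) − e·p]·Δt with Δt = 1.
  1  |  dp/dt·Δt = -0.596576  |  p_1 = 0.198424
  2  |  dp/dt·Δt = +0.016589  |  p_2 = 0.215013
  3  |  dp/dt·Δt = +0.012989  |  p_3 = 0.228002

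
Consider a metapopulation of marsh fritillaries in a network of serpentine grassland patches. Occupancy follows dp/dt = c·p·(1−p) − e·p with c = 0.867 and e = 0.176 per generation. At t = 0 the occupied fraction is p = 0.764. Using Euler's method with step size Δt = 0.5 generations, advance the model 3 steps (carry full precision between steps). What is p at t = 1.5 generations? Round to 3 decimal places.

Update rule: p ← p + [c·p·(1−p) − e·p]·Δt with Δt = 0.5.
p: 0.76400 → 0.77493  (Δp = +0.01093)
p: 0.77493 → 0.78234  (Δp = +0.00741)
p: 0.78234 → 0.78732  (Δp = +0.00497)

0.787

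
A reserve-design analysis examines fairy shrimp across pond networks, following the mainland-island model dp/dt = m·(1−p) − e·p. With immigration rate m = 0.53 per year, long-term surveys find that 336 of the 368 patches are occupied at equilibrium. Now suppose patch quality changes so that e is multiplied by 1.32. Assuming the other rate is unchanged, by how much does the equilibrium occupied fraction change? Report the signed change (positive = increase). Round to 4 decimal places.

Observed p* = 336/368 = 0.91304.
Balance m(1−p*) = e·p* gives e = m(1−p*)/p* = 0.53×0.08696/0.91304 = 0.05048.
New p* = m/(m+e) = 0.53000/(0.53000+0.06663) = 0.88832.
Δp* = 0.88832 − 0.91304 = -0.02472.

-0.0247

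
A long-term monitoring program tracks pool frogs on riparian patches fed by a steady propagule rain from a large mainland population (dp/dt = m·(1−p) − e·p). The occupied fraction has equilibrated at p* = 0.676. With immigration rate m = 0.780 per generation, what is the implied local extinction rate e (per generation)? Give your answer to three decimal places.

0.374

At equilibrium m(1−p*) = e·p*, so e = m(1−p*)/p*.
e = 0.780 × 0.3240 / 0.676 = 0.3738.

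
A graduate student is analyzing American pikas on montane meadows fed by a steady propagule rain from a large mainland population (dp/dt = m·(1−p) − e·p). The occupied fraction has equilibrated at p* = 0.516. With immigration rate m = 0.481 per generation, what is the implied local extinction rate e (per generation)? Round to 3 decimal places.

At equilibrium m(1−p*) = e·p*, so e = m(1−p*)/p*.
e = 0.481 × 0.4840 / 0.516 = 0.4512.

0.451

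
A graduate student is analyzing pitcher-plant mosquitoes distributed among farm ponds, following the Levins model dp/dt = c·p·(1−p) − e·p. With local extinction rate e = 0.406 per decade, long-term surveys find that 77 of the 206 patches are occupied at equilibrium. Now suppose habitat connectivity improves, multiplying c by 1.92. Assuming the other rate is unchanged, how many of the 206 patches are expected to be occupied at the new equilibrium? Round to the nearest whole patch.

Observed p* = 77/206 = 0.37379.
Balance c(1−p*) = e gives c = e/(1 − 0.37379) = 0.406/0.62621 = 0.64834.
New p* = 1 − e/c = 1 − 0.40600/1.24481 = 0.67385.
Expected occupied = 206 × 0.67385 = 138.81 ≈ 139.

139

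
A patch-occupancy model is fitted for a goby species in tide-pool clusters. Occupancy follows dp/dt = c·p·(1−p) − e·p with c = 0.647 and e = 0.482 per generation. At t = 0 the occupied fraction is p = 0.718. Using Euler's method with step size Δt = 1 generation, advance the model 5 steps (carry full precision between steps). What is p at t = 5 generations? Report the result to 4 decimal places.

Update rule: p ← p + [c·p·(1−p) − e·p]·Δt with Δt = 1.
step 1: Δp = -0.21507, p = 0.50293
step 2: Δp = -0.08067, p = 0.42226
step 3: Δp = -0.04569, p = 0.37657
step 4: Δp = -0.02961, p = 0.34696
step 5: Δp = -0.02064, p = 0.32632

0.3263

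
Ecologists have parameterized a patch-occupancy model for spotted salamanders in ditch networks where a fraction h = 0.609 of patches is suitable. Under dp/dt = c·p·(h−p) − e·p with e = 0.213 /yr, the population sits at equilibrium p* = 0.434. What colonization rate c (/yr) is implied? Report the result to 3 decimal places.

1.217

At equilibrium c(h−p*) = e, so c = e/(h−p*).
c = 0.213/(0.609 − 0.434) = 0.213/0.1750 = 1.2171.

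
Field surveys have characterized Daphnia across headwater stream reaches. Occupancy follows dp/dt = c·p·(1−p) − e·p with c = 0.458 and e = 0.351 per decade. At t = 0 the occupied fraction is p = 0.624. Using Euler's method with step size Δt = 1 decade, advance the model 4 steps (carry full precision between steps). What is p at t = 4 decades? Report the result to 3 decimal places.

Update rule: p ← p + [c·p·(1−p) − e·p]·Δt with Δt = 1.
p: 0.62400 → 0.51243  (Δp = -0.11157)
p: 0.51243 → 0.44700  (Δp = -0.06544)
p: 0.44700 → 0.40332  (Δp = -0.04368)
p: 0.40332 → 0.37197  (Δp = -0.03135)

0.372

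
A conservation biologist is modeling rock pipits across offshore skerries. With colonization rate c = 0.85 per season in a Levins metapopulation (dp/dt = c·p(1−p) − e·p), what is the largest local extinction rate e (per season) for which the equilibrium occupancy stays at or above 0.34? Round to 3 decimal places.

0.561

1 − e/c ≥ 0.34 ⇒ e ≤ c(1 − 0.34) = 0.85 × 0.6600.
e_max = 0.5610.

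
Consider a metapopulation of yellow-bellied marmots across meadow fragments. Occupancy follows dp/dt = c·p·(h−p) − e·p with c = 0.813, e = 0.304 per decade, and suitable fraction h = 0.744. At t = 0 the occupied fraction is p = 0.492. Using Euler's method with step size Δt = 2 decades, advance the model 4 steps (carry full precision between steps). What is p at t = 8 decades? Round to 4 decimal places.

0.3714

Update rule: p ← p + [c·p·(h−p) − e·p]·Δt with Δt = 2.
  1  |  dp/dt·Δt = -0.097538  |  p_1 = 0.394462
  2  |  dp/dt·Δt = -0.015641  |  p_2 = 0.378821
  3  |  dp/dt·Δt = -0.005386  |  p_3 = 0.373435
  4  |  dp/dt·Δt = -0.002039  |  p_4 = 0.371395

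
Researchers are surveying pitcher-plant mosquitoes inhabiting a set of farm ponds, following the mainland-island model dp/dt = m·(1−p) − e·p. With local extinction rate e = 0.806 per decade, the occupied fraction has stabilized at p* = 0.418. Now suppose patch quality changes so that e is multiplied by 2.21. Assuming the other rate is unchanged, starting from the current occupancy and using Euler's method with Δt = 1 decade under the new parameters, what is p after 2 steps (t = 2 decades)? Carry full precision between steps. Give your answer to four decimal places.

Balance m(1−p*) = e·p* gives m = e·p*/(1−p*) = 0.806×0.41800/0.58200 = 0.57888.
Starting from p₀ = 0.41800; update p ← p + (dp/dt)·Δt with the new parameters.
t = 1: p = 0.41800 + (-0.40766) = 0.01034
t = 2: p = 0.01034 + (+0.55447) = 0.56481

0.5648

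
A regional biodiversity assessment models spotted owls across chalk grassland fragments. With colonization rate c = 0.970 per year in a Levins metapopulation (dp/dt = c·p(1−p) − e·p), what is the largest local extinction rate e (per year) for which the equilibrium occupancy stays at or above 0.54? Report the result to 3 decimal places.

1 − e/c ≥ 0.54 ⇒ e ≤ c(1 − 0.54) = 0.970 × 0.4600.
e_max = 0.4462.

0.446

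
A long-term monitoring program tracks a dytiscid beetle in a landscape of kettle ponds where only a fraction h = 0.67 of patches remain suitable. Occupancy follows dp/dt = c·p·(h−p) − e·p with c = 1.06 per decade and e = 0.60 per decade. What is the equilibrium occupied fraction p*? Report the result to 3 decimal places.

0.104

Setting dp/dt = 0 and dividing by p* gives c·(h−p*) = e.
So p* = h − e/c = 0.67 − 0.60/1.06 = 0.67 − 0.5660 = 0.1040.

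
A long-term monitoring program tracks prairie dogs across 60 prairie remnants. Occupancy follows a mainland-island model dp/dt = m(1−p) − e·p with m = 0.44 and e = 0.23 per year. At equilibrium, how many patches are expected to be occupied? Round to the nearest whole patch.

39

p* = m/(m+e) = 0.44/0.6700 = 0.6567.
Expected occupied patches = N × p* = 60 × 0.6567 = 39.40 ≈ 39.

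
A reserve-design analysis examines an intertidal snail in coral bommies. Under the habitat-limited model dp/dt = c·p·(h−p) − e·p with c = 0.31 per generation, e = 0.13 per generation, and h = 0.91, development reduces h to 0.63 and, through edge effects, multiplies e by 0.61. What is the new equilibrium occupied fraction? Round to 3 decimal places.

0.374

Before: p* = h − e/c = 0.91 − 0.13/0.31 = 0.91 − 0.4194 = 0.4906.
After: c = 0.31, e = 0.0793, h = 0.63; p* = 0.63 − 0.0793/0.31 = 0.3742.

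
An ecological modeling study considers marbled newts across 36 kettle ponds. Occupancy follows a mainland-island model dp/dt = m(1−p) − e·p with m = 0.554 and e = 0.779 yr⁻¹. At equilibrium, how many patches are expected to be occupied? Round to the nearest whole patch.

p* = m/(m+e) = 0.554/1.3330 = 0.4156.
Expected occupied patches = N × p* = 36 × 0.4156 = 14.96 ≈ 15.

15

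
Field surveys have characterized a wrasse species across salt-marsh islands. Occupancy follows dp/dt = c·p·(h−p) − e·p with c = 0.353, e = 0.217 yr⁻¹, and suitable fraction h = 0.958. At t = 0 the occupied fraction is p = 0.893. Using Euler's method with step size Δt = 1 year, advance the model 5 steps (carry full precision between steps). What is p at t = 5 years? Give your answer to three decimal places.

Update rule: p ← p + [c·p·(h−p) − e·p]·Δt with Δt = 1.
  1  |  dp/dt·Δt = -0.173291  |  p_1 = 0.719709
  2  |  dp/dt·Δt = -0.095637  |  p_2 = 0.624072
  3  |  dp/dt·Δt = -0.061860  |  p_3 = 0.562212
  4  |  dp/dt·Δt = -0.043451  |  p_4 = 0.518760
  5  |  dp/dt·Δt = -0.032136  |  p_5 = 0.486624

0.487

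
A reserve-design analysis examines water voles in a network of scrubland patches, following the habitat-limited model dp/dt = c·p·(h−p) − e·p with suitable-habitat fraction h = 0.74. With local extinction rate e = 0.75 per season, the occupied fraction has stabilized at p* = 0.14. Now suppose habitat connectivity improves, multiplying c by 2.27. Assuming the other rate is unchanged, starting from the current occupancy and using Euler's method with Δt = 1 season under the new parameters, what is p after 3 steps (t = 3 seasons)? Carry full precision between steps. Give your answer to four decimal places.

0.4857

Balance c(h−p*) = e gives c = e/(0.74 − 0.14000) = 0.75/0.60000 = 1.25000.
Starting from p₀ = 0.14000; update p ← p + (dp/dt)·Δt with the new parameters.
step 1: Δp = +0.13335, p = 0.27335
step 2: Δp = +0.15694, p = 0.43029
step 3: Δp = +0.05543, p = 0.48571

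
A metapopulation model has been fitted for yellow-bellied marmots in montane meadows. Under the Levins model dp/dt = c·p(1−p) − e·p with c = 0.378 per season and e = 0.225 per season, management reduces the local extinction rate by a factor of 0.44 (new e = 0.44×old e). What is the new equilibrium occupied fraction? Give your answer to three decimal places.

Before: p* = 1 − 0.225/0.378 = 0.4048.
After the change, c = 0.378, e = 0.099, so p* = 1 − 0.099/0.378 = 0.7381.

0.738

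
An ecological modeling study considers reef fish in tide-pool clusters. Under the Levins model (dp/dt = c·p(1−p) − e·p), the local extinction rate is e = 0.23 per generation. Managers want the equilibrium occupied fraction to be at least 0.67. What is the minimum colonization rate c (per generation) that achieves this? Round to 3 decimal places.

p* = 1 − e/c ≥ 0.67 requires e/c ≤ 0.3300, i.e. c ≥ e/0.3300.
c_min = 0.23/0.3300 = 0.6970.

0.697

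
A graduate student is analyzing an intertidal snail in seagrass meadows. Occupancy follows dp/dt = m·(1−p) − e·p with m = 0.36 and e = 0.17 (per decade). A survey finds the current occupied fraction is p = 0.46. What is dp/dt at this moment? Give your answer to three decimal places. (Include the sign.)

0.116

Colonization term: m·(1−p) = 0.36×0.5400 = 0.19440.
Extinction term: e·p = 0.07820.
dp/dt = 0.19440 − 0.07820 = 0.11620.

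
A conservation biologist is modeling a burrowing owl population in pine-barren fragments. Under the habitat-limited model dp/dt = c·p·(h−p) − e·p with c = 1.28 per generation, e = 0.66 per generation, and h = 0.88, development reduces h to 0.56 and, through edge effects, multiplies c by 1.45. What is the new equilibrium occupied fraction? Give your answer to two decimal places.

0.20

Before: p* = h − e/c = 0.88 − 0.66/1.28 = 0.88 − 0.5156 = 0.3644.
After: c = 1.856, e = 0.66, h = 0.56; p* = 0.56 − 0.66/1.856 = 0.2044.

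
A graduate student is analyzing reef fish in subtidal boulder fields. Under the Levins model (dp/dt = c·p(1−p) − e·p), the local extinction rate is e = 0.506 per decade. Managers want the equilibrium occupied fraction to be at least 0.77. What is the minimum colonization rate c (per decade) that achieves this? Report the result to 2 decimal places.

p* = 1 − e/c ≥ 0.77 requires e/c ≤ 0.2300, i.e. c ≥ e/0.2300.
c_min = 0.506/0.2300 = 2.2000.

2.20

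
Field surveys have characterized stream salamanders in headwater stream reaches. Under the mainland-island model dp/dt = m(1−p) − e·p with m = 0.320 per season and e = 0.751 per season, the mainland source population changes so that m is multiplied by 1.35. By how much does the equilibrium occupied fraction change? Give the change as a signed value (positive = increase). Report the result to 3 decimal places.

0.066

Before: p* = 0.320/(0.320+0.751) = 0.2988.
After: m = 0.432, e = 0.751; p* = 0.432/1.1830 = 0.3652.
Δp* = 0.3652 − 0.2988 = +0.0664.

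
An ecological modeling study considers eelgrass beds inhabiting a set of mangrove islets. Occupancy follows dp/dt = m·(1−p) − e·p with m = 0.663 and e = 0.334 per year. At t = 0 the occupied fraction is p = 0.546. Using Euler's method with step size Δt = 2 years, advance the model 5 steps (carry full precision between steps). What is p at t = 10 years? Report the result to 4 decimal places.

0.7805

Update rule: p ← p + [m·(1−p) − e·p]·Δt with Δt = 2.
  1  |  dp/dt·Δt = +0.237276  |  p_1 = 0.783276
  2  |  dp/dt·Δt = -0.235852  |  p_2 = 0.547424
  3  |  dp/dt·Δt = +0.234437  |  p_3 = 0.781861
  4  |  dp/dt·Δt = -0.233031  |  p_4 = 0.548830
  5  |  dp/dt·Δt = +0.231632  |  p_5 = 0.780463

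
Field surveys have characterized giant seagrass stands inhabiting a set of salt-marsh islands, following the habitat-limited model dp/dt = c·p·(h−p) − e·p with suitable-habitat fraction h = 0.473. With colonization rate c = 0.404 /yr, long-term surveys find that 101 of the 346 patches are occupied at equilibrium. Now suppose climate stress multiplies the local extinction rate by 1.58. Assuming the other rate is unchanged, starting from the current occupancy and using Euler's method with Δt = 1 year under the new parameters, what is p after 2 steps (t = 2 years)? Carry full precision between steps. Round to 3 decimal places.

Observed p* = 101/346 = 0.29191.
Balance c(h−p*) = e gives e = 0.404×(0.473 − 0.29191) = 0.07316.
Starting from p₀ = 0.29191; update p ← p + (dp/dt)·Δt with the new parameters.
p: 0.29191 → 0.27952  (Δp = -0.01239)
p: 0.27952 → 0.26906  (Δp = -0.01046)

0.269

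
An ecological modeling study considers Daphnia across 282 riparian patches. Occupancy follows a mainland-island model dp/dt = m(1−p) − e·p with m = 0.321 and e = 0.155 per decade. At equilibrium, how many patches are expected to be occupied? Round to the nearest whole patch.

p* = m/(m+e) = 0.321/0.4760 = 0.6744.
Expected occupied patches = N × p* = 282 × 0.6744 = 190.17 ≈ 190.

190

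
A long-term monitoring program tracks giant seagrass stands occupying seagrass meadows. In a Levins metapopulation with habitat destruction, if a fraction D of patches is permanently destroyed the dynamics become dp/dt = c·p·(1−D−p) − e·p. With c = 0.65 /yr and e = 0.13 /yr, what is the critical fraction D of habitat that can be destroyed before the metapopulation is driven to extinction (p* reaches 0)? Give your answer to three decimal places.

0.800

The nontrivial equilibrium is p* = (1−D) − e/c; extinction occurs when this hits zero.
So D_crit = 1 − e/c = 1 − 0.13/0.65 = 1 − 0.2000 = 0.8000.
Note this equals the original equilibrium occupancy — the Levins extinction-debt result.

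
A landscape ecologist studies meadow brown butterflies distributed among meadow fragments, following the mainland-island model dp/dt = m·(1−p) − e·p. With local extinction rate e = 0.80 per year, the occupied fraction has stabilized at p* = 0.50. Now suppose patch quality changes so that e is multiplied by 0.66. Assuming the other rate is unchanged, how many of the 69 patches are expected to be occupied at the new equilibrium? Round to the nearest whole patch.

Balance m(1−p*) = e·p* gives m = e·p*/(1−p*) = 0.80×0.50000/0.50000 = 0.80000.
New p* = m/(m+e) = 0.80000/(0.80000+0.52800) = 0.60241.
Expected occupied = 69 × 0.60241 = 41.57 ≈ 42.

42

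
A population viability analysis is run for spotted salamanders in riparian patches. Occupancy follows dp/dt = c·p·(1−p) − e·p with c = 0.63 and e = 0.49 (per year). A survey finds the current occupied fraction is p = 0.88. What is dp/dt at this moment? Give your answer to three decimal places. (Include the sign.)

-0.365

Colonization term: c·p·(1−p) = 0.63×0.88×0.1200 = 0.06653.
Extinction term: e·p = 0.43120.
dp/dt = 0.06653 − 0.43120 = -0.36467.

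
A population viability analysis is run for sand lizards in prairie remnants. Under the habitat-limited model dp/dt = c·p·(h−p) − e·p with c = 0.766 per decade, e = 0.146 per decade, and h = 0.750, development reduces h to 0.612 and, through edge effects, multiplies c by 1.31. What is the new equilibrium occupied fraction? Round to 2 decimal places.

0.47

Before: p* = h − e/c = 0.750 − 0.146/0.766 = 0.750 − 0.1906 = 0.5594.
After: c = 1.00346, e = 0.146, h = 0.612; p* = 0.612 − 0.146/1.00346 = 0.4665.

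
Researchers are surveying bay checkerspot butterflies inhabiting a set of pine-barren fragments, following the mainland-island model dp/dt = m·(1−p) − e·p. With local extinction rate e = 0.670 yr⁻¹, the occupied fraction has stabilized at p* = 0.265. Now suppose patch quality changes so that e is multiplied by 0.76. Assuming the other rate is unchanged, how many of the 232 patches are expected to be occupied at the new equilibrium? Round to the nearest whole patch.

75

Balance m(1−p*) = e·p* gives m = e·p*/(1−p*) = 0.670×0.26500/0.73500 = 0.24156.
New p* = m/(m+e) = 0.24156/(0.24156+0.50920) = 0.32175.
Expected occupied = 232 × 0.32175 = 74.65 ≈ 75.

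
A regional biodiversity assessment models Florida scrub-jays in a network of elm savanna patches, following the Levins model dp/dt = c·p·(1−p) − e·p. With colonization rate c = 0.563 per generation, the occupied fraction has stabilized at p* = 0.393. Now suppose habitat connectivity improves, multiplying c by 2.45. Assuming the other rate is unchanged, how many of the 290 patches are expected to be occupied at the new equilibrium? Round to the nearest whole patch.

218

Balance c(1−p*) = e gives e = 0.563×(1 − 0.39300) = 0.34174.
New p* = 1 − e/c = 1 − 0.34174/1.37935 = 0.75225.
Expected occupied = 290 × 0.75225 = 218.15 ≈ 218.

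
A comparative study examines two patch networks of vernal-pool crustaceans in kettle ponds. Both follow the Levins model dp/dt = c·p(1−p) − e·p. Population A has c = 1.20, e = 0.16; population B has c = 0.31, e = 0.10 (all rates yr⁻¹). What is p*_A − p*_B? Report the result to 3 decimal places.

0.189

A: p*_A = 1 − 0.16/1.20 = 0.8667.
B: p*_B = 1 − 0.10/0.31 = 0.6774.
p*_A − p*_B = 0.8667 − 0.6774 = 0.1892.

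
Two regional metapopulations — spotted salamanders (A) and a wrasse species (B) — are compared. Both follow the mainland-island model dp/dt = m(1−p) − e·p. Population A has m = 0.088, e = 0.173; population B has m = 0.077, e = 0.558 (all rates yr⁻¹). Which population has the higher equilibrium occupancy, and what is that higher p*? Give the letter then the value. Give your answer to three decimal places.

A, 0.337

A: p*_A = m/(m+e) = 0.088/0.2610 = 0.3372.
B: p*_B = 0.077/0.6350 = 0.1213.
A is higher at 0.3372.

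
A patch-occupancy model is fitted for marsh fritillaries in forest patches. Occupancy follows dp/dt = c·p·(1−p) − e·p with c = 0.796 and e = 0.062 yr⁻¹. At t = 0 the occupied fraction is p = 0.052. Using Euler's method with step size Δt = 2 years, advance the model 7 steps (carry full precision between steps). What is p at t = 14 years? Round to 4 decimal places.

0.9252

Update rule: p ← p + [c·p·(1−p) − e·p]·Δt with Δt = 2.
step 1: Δp = +0.07203, p = 0.12403
step 2: Δp = +0.15759, p = 0.28162
step 3: Δp = +0.28716, p = 0.56877
step 4: Δp = +0.31994, p = 0.88872
step 5: Δp = +0.04725, p = 0.93596
step 6: Δp = -0.02064, p = 0.91532
step 7: Δp = +0.00989, p = 0.92521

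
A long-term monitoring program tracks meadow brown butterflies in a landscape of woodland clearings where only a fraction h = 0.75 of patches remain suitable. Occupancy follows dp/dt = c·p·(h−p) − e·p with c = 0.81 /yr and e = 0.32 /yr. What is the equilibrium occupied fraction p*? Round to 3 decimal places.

Setting dp/dt = 0 and dividing by p* gives c·(h−p*) = e.
So p* = h − e/c = 0.75 − 0.32/0.81 = 0.75 − 0.3951 = 0.3549.

0.355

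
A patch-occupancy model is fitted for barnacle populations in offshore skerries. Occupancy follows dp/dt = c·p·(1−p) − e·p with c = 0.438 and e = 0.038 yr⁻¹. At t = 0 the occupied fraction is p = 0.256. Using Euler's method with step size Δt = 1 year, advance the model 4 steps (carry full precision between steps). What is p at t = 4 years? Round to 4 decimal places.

0.5948

Update rule: p ← p + [c·p·(1−p) − e·p]·Δt with Δt = 1.
p: 0.25600 → 0.32970  (Δp = +0.07370)
p: 0.32970 → 0.41396  (Δp = +0.08427)
p: 0.41396 → 0.50449  (Δp = +0.09053)
p: 0.50449 → 0.59481  (Δp = +0.09032)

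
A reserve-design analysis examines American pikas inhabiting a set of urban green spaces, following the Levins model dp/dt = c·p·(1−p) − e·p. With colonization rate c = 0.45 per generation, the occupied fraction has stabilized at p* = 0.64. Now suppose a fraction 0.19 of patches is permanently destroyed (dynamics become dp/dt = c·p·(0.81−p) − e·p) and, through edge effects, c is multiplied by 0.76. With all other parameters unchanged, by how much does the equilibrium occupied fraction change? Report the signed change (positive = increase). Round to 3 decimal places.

Balance c(1−p*) = e gives e = 0.45×(1 − 0.64000) = 0.16200.
New p* = 0.81 − e/c = 0.81 − 0.16200/0.34200 = 0.33632.
Δp* = 0.33632 − 0.64000 = -0.30368.

-0.304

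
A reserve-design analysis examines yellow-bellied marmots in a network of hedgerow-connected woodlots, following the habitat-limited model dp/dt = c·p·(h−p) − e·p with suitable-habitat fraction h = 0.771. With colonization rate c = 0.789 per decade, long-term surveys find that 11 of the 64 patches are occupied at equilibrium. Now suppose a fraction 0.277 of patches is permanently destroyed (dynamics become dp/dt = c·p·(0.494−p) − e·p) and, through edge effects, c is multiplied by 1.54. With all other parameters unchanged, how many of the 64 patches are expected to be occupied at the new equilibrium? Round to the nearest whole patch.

7

Observed p* = 11/64 = 0.17188.
Balance c(h−p*) = e gives e = 0.789×(0.771 − 0.17188) = 0.47271.
New p* = 0.494 − e/c = 0.494 − 0.47271/1.21506 = 0.10496.
Expected occupied = 64 × 0.10496 = 6.72 ≈ 7.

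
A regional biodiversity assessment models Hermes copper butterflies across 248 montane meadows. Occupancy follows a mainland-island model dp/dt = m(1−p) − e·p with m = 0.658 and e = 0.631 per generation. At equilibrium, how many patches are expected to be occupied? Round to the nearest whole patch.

127

p* = m/(m+e) = 0.658/1.2890 = 0.5105.
Expected occupied patches = N × p* = 248 × 0.5105 = 126.60 ≈ 127.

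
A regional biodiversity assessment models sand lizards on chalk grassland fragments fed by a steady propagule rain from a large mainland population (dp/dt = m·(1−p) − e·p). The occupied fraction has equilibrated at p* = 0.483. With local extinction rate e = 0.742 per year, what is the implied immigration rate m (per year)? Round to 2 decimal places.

At equilibrium m(1−p*) = e·p*, so m = e·p*/(1−p*).
m = 0.742 × 0.483 / 0.5170 = 0.3584/0.5170 = 0.6932.

0.69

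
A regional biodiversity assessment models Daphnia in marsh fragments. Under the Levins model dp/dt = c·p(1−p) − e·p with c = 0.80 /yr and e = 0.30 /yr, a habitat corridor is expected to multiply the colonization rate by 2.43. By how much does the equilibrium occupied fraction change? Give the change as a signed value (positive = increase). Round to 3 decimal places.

0.221

Before: p* = 1 − 0.30/0.80 = 0.6250.
After the change, c = 1.944, e = 0.3, so p* = 1 − 0.3/1.944 = 0.8457.
Δp* = 0.8457 − 0.6250 = +0.2207.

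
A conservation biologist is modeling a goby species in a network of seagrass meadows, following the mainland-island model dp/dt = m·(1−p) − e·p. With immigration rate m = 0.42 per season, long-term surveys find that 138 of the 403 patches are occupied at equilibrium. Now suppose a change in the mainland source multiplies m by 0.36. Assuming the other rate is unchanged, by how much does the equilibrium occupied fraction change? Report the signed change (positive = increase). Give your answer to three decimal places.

-0.185

Observed p* = 138/403 = 0.34243.
Balance m(1−p*) = e·p* gives e = m(1−p*)/p* = 0.42×0.65757/0.34243 = 0.80653.
New p* = m/(m+e) = 0.15120/(0.15120+0.80653) = 0.15787.
Δp* = 0.15787 − 0.34243 = -0.18456.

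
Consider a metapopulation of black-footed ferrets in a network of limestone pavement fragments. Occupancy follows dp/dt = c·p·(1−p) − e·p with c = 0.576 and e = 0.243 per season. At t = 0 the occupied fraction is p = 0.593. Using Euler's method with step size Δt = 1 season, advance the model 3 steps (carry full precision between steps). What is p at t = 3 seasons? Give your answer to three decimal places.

0.582

Update rule: p ← p + [c·p·(1−p) − e·p]·Δt with Δt = 1.
step 1: Δp = -0.00508, p = 0.58792
step 2: Δp = -0.00332, p = 0.58460
step 3: Δp = -0.00218, p = 0.58242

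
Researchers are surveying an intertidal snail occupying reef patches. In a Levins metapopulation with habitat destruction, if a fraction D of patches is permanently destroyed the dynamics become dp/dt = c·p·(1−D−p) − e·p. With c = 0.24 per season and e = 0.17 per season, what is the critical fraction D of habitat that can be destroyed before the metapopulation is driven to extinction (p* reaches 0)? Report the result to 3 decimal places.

The nontrivial equilibrium is p* = (1−D) − e/c; extinction occurs when this hits zero.
So D_crit = 1 − e/c = 1 − 0.17/0.24 = 1 − 0.7083 = 0.2917.
Note this equals the original equilibrium occupancy — the Levins extinction-debt result.

0.292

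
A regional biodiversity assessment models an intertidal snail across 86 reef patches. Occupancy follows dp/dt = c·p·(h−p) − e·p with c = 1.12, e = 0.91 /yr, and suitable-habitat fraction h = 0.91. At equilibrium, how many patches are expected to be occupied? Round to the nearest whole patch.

p* = h − e/c = 0.91 − 0.8125 = 0.0975.
Expected occupied patches = N × p* = 86 × 0.0975 = 8.39 ≈ 8.

8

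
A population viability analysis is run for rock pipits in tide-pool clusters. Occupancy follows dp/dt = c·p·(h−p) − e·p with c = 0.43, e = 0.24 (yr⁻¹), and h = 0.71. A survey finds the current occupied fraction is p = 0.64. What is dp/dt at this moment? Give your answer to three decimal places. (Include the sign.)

-0.134

Colonization term: c·p·(h−p) = 0.43×0.64×0.0700 = 0.01926.
Extinction term: e·p = 0.15360.
dp/dt = 0.01926 − 0.15360 = -0.13434.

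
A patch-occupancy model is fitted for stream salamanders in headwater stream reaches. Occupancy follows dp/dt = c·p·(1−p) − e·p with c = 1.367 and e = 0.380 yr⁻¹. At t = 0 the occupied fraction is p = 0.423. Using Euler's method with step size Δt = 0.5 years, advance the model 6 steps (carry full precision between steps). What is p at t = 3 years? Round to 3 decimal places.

Update rule: p ← p + [c·p·(1−p) − e·p]·Δt with Δt = 0.5.
p: 0.42300 → 0.50945  (Δp = +0.08645)
p: 0.50945 → 0.58347  (Δp = +0.07402)
p: 0.58347 → 0.63872  (Δp = +0.05525)
p: 0.63872 → 0.67509  (Δp = +0.03636)
p: 0.67509 → 0.69674  (Δp = +0.02166)
p: 0.69674 → 0.70878  (Δp = +0.01204)

0.709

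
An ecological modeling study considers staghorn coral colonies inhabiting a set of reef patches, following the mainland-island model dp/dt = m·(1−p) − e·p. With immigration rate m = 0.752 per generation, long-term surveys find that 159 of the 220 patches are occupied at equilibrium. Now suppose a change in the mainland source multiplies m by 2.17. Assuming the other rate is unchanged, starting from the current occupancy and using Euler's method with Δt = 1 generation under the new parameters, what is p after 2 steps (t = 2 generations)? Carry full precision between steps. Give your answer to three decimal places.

Observed p* = 159/220 = 0.72273.
Balance m(1−p*) = e·p* gives e = m(1−p*)/p* = 0.752×0.27727/0.72273 = 0.28850.
Starting from p₀ = 0.72273; update p ← p + (dp/dt)·Δt with the new parameters.
p: 0.72273 → 0.96668  (Δp = +0.24396)
p: 0.96668 → 0.74216  (Δp = -0.22452)

0.742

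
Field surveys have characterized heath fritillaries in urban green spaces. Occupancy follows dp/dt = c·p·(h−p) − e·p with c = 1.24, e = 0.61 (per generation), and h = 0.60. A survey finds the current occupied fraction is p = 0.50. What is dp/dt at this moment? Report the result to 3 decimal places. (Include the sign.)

Colonization term: c·p·(h−p) = 1.24×0.50×0.1000 = 0.06200.
Extinction term: e·p = 0.30500.
dp/dt = 0.06200 − 0.30500 = -0.24300.

-0.243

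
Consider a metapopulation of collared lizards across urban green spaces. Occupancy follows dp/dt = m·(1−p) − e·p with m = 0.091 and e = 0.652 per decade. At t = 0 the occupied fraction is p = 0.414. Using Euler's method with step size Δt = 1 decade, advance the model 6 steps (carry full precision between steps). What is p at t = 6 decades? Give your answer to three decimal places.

0.123

Update rule: p ← p + [m·(1−p) − e·p]·Δt with Δt = 1.
  1  |  dp/dt·Δt = -0.216602  |  p_1 = 0.197398
  2  |  dp/dt·Δt = -0.055667  |  p_2 = 0.141731
  3  |  dp/dt·Δt = -0.014306  |  p_3 = 0.127425
  4  |  dp/dt·Δt = -0.003677  |  p_4 = 0.123748
  5  |  dp/dt·Δt = -0.000945  |  p_5 = 0.122803
  6  |  dp/dt·Δt = -0.000243  |  p_6 = 0.122560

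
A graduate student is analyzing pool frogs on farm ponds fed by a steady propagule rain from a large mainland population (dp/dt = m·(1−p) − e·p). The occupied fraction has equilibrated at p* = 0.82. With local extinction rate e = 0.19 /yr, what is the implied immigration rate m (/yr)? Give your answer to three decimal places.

At equilibrium m(1−p*) = e·p*, so m = e·p*/(1−p*).
m = 0.19 × 0.82 / 0.1800 = 0.1558/0.1800 = 0.8656.

0.866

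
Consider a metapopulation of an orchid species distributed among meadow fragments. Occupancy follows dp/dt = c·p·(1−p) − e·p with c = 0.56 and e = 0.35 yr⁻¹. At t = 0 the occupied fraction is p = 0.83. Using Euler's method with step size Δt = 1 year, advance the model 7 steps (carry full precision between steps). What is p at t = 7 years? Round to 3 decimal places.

0.410

Update rule: p ← p + [c·p·(1−p) − e·p]·Δt with Δt = 1.
t = 1: p = 0.83000 + (-0.21148) = 0.61852
t = 2: p = 0.61852 + (-0.08435) = 0.53417
t = 3: p = 0.53417 + (-0.04761) = 0.48656
t = 4: p = 0.48656 + (-0.03040) = 0.45616
t = 5: p = 0.45616 + (-0.02073) = 0.43543
t = 6: p = 0.43543 + (-0.01473) = 0.42069
t = 7: p = 0.42069 + (-0.01076) = 0.40993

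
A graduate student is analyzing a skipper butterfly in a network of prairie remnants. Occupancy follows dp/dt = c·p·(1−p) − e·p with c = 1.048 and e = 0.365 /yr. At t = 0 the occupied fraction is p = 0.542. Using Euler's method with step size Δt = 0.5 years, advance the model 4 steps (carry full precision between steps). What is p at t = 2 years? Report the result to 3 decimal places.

0.626

Update rule: p ← p + [c·p·(1−p) − e·p]·Δt with Δt = 0.5.
  1  |  dp/dt·Δt = +0.031161  |  p_1 = 0.573161
  2  |  dp/dt·Δt = +0.023593  |  p_2 = 0.596754
  3  |  dp/dt·Δt = +0.017187  |  p_3 = 0.613941
  4  |  dp/dt·Δt = +0.012153  |  p_4 = 0.626094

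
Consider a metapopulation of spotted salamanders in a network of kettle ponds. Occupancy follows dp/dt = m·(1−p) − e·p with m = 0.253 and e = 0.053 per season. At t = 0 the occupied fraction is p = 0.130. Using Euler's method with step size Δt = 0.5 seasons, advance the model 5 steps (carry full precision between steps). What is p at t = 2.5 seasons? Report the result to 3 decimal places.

Update rule: p ← p + [m·(1−p) − e·p]·Δt with Δt = 0.5.
p: 0.13000 → 0.23661  (Δp = +0.10661)
p: 0.23661 → 0.32691  (Δp = +0.09030)
p: 0.32691 → 0.40339  (Δp = +0.07648)
p: 0.40339 → 0.46817  (Δp = +0.06478)
p: 0.46817 → 0.52304  (Δp = +0.05487)

0.523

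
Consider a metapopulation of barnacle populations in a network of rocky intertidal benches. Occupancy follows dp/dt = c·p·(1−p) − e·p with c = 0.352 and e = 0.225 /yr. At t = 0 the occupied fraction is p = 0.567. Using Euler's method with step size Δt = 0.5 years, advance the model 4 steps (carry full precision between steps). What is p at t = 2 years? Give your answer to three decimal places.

Update rule: p ← p + [c·p·(1−p) − e·p]·Δt with Δt = 0.5.
  1  |  dp/dt·Δt = -0.020578  |  p_1 = 0.546422
  2  |  dp/dt·Δt = -0.017852  |  p_2 = 0.528571
  3  |  dp/dt·Δt = -0.015608  |  p_3 = 0.512963
  4  |  dp/dt·Δt = -0.013738  |  p_4 = 0.499225

0.499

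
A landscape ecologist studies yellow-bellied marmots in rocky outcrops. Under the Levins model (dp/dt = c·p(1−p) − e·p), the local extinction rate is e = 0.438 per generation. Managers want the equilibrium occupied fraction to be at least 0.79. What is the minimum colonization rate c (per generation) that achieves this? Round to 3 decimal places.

2.086

p* = 1 − e/c ≥ 0.79 requires e/c ≤ 0.2100, i.e. c ≥ e/0.2100.
c_min = 0.438/0.2100 = 2.0857.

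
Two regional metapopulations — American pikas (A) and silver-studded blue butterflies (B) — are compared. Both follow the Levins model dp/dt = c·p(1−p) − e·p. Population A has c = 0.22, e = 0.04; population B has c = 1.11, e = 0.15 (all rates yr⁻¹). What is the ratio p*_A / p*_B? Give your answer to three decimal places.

0.946

A: p*_A = 1 − 0.04/0.22 = 0.8182.
B: p*_B = 1 − 0.15/1.11 = 0.8649.
p*_A / p*_B = 0.8182/0.8649 = 0.9460.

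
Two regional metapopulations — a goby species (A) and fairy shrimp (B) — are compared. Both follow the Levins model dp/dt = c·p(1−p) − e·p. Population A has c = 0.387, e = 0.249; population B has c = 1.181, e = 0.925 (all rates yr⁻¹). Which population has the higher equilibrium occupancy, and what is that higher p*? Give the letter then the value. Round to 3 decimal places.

A: p*_A = 1 − 0.249/0.387 = 0.3566.
B: p*_B = 1 − 0.925/1.181 = 0.2168.
A is higher at 0.3566.

A, 0.357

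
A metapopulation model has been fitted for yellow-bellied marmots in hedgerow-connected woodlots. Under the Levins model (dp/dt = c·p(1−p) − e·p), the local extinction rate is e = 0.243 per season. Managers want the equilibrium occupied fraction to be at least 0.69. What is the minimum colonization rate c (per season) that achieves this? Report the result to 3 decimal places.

0.784

p* = 1 − e/c ≥ 0.69 requires e/c ≤ 0.3100, i.e. c ≥ e/0.3100.
c_min = 0.243/0.3100 = 0.7839.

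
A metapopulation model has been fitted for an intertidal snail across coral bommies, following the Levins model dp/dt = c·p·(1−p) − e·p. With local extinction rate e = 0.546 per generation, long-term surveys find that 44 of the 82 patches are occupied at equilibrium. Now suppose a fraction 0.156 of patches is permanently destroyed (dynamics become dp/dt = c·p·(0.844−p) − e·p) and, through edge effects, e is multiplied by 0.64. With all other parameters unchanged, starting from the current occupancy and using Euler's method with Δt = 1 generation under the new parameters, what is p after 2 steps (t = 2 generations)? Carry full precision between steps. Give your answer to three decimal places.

Observed p* = 44/82 = 0.53659.
Balance c(1−p*) = e gives c = e/(1 − 0.53659) = 0.546/0.46341 = 1.17821.
Starting from p₀ = 0.53659; update p ← p + (dp/dt)·Δt with the new parameters.
  1  |  dp/dt·Δt = +0.006846  |  p_1 = 0.543432
  2  |  dp/dt·Δt = +0.002550  |  p_2 = 0.545982

0.546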